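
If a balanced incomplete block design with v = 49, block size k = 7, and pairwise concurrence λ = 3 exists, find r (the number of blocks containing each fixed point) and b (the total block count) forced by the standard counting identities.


Any 2-(v, k, λ) BIBD satisfies two necessary conditions:
  (i)  Each point sits in r blocks, and counting incidences through any fixed point gives r(k − 1) = λ(v − 1), so r = λ(v − 1)/(k − 1).
  (ii) Total incidences bk = vr, so b = vr/k.
Step 1: r = λ(v − 1)/(k − 1) = 3·(49 − 1)/(7 − 1) = 3·48/6 = 144/6 = 24.
Step 2: b = vr/k = 49·24/7 = 1176/7 = 168.
Check integrality: r = 24 ∈ Z ✓, b = 168 ∈ Z ✓.
(These identities are necessary conditions: they determine r and b for any design with these parameters, but do not by themselves prove that one exists.)

r = 24, b = 168.


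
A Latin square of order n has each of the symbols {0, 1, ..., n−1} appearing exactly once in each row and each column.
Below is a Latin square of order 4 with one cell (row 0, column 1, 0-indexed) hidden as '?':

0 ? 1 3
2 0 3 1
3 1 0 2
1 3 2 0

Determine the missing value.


Row 0 contains symbols [0, 1, 3] — missing [2].
Column 1 contains symbols [0, 1, 3] — missing [2].
The missing symbol must appear in both missing sets; intersection = [2].
Therefore the hidden value is 2.

Missing value = 2.


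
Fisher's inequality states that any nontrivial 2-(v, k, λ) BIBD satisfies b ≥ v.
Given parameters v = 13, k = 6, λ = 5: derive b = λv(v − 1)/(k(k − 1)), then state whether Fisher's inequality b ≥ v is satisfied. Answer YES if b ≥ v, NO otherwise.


b = λv(v − 1)/(k(k − 1)) = 5·13·12/(6·5) = 780/30 = 26.
Compare with v = 13: b ≥ v, so Fisher's inequality holds.

YES


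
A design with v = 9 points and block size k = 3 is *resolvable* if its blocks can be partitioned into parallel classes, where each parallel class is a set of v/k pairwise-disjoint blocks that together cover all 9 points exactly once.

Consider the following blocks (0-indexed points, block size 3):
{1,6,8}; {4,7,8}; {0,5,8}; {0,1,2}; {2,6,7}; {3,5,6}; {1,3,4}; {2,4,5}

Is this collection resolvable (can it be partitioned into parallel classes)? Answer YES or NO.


v = 9, block size k = 3, number of blocks = 8.
For resolvability, blocks must partition into parallel classes of size v/k = 3.
Total blocks must therefore be a multiple of 3: 8 = 3·2 + 2 ⇒ not divisible ✗.
Resolvable? NO.

NO


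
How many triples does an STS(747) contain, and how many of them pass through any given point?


An STS(v) is a 2-(v, 3, 1) BIBD: block size k = 3, λ = 1.
Replication: r(k − 1) = λ(v − 1) ⇒ r·2 = 747 − 1 = 746 ⇒ r = 373.
Block count: b = v(v − 1)/6 = 747·746/6 = 557262/6 = 92877.
(Check via bk = vr: 92877·3 = 278631 = 747·373 = 278631 ✓.)

r = 373, b = 92877.


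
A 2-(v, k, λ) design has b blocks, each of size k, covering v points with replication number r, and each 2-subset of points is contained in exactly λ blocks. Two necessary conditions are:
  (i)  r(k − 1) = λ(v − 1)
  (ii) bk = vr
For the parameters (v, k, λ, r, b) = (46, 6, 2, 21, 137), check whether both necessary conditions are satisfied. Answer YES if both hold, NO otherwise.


Condition (i): r(k − 1) = 21·5 = 105; λ(v − 1) = 2·45 = 90. Match? NO.
Condition (ii): bk = 137·6 = 822; vr = 46·21 = 966. Match? NO.
Both conditions hold? NO.

NO


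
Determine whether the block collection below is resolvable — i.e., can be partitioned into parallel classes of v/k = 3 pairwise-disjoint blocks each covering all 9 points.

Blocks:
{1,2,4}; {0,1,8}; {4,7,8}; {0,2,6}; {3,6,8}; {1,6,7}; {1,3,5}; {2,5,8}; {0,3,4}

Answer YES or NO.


v = 9, block size k = 3, number of blocks = 9.
For resolvability, blocks must partition into parallel classes of size v/k = 3.
Total blocks must therefore be a multiple of 3: 9 = 3·3 + 0 ⇒ divisible ✓.
Consider block {1,2,4}. The only other block(s) in the collection disjoint from it are {3,6,8} — just 1 block(s). Any parallel class containing {1,2,4} would need 2 other blocks each disjoint from it, so no parallel class of size 3 can contain {1,2,4}.
Since every block must belong to some parallel class in a resolution, the collection cannot be partitioned into parallel classes.
Resolvable? NO.

NO


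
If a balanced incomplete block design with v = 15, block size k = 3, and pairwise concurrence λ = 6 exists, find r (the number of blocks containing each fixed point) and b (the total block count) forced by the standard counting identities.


Any 2-(v, k, λ) BIBD satisfies two necessary conditions:
  (i)  Each point sits in r blocks, and counting incidences through any fixed point gives r(k − 1) = λ(v − 1), so r = λ(v − 1)/(k − 1).
  (ii) Total incidences bk = vr, so b = vr/k.
Step 1: r = λ(v − 1)/(k − 1) = 6·(15 − 1)/(3 − 1) = 6·14/2 = 84/2 = 42.
Step 2: b = vr/k = 15·42/3 = 630/3 = 210.
Check integrality: r = 42 ∈ Z ✓, b = 210 ∈ Z ✓.
(These identities are necessary conditions: they determine r and b for any design with these parameters, but do not by themselves prove that one exists.)

r = 42, b = 210.


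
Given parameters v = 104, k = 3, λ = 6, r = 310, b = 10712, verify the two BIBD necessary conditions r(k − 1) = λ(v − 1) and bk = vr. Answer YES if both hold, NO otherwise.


Condition (i): r(k − 1) = 310·2 = 620; λ(v − 1) = 6·103 = 618. Match? NO.
Condition (ii): bk = 10712·3 = 32136; vr = 104·310 = 32240. Match? NO.
Both conditions hold? NO.

NO


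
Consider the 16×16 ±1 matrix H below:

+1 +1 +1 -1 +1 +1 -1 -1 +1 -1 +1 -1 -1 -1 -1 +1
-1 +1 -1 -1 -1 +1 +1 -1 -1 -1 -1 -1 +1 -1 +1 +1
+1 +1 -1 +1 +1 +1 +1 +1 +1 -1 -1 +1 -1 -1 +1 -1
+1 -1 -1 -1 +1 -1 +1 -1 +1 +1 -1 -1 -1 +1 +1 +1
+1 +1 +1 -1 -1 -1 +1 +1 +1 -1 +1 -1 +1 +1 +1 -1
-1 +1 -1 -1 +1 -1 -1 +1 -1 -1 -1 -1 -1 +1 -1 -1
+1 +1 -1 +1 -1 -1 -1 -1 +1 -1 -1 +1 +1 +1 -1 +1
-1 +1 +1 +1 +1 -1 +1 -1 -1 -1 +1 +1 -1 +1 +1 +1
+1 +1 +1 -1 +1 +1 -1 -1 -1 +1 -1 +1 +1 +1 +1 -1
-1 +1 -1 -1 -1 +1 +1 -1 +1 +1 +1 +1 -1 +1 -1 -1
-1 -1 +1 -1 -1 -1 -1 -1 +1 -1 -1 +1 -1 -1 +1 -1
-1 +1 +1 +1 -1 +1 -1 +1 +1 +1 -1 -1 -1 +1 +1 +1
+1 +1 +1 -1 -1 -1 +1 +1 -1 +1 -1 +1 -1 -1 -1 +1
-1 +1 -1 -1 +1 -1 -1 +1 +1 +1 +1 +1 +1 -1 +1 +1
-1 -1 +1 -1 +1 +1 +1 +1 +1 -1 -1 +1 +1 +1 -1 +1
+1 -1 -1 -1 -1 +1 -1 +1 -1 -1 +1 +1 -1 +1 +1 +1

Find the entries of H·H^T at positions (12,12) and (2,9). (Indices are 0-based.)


Row 2 of H: [1, 1, -1, 1, 1, 1, 1, 1, 1, -1, -1, 1, -1, -1, 1, -1].
Row 9 of H: [-1, 1, -1, -1, -1, 1, 1, -1, 1, 1, 1, 1, -1, 1, -1, -1].
Row 12 of H: [1, 1, 1, -1, -1, -1, 1, 1, -1, 1, -1, 1, -1, -1, -1, 1].
(H·H^T)[12][12] = Σ_j H[12][j]·H[12][j] = (1)² + (1)² + (1)² + (-1)² + (-1)² + (-1)² + (1)² + (1)² + (-1)² + (1)² + (-1)² + (1)² + (-1)² + (-1)² + (-1)² + (1)² = 1 + 1 + 1 + 1 + 1 + 1 + 1 + 1 + 1 + 1 + 1 + 1 + 1 + 1 + 1 + 1 = 16.
(H·H^T)[2][9] = Σ_j H[2][j]·H[9][j] = (1)·(-1) + (1)·(1) + (-1)·(-1) + (1)·(-1) + (1)·(-1) + (1)·(1) + (1)·(1) + (1)·(-1) + (1)·(1) + (-1)·(1) + (-1)·(1) + (1)·(1) + (-1)·(-1) + (-1)·(1) + (1)·(-1) + (-1)·(-1) = -1 + 1 + 1 + -1 + -1 + 1 + 1 + -1 + 1 + -1 + -1 + 1 + 1 + -1 + -1 + 1 = 0.
So rows 2 and 9 are orthogonal; the diagonal entry equals n = 16.

(12,12) entry = 16; (2,9) entry = 0.


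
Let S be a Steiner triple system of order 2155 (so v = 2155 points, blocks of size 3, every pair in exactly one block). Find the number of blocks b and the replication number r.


An STS(v) is a 2-(v, 3, 1) BIBD: block size k = 3, λ = 1.
Replication: r(k − 1) = λ(v − 1) ⇒ r·2 = 2155 − 1 = 2154 ⇒ r = 1077.
Block count: b = v(v − 1)/6 = 2155·2154/6 = 4641870/6 = 773645.

r = 1077, b = 773645.


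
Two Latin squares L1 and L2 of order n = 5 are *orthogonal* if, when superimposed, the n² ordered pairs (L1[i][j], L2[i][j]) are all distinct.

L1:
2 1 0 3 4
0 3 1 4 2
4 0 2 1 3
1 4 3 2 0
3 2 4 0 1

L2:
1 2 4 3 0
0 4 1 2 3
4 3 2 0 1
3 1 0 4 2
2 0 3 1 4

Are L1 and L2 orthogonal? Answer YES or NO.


Form the n² = 25 superimposed pairs (L1[i][j], L2[i][j]), row by row (rows and columns indexed from 0):
row 0: (2,1) (1,2) (0,4) (3,3) (4,0)
row 1: (0,0) (3,4) (1,1) (4,2) (2,3)
row 2: (4,4) (0,3) (2,2) (1,0) (3,1)
row 3: (1,3) (4,1) (3,0) (2,4) (0,2)
row 4: (3,2) (2,0) (4,3) (0,1) (1,4)
Orthogonality requires all 25 pairs distinct.
Check by first coordinate: for each symbol s of L1, list the L2 entries in the n cells where L1 = s; they must all differ.
  L1 = 0: L2 entries (in reading order) 4, 0, 3, 2, 1 — all 5 distinct ✓
  L1 = 1: L2 entries (in reading order) 2, 1, 0, 3, 4 — all 5 distinct ✓
  L1 = 2: L2 entries (in reading order) 1, 3, 2, 4, 0 — all 5 distinct ✓
  L1 = 3: L2 entries (in reading order) 3, 4, 1, 0, 2 — all 5 distinct ✓
  L1 = 4: L2 entries (in reading order) 0, 2, 4, 1, 3 — all 5 distinct ✓
Every symbol of L1 meets every symbol of L2 exactly once, so all 25 pairs are distinct (25 of 25).
Conclusion: YES.

YES


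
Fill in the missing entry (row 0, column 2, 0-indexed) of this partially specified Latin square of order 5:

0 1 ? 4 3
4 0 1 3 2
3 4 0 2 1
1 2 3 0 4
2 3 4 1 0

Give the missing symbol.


Row 0 contains symbols [0, 1, 3, 4] — missing [2].
Column 2 contains symbols [0, 1, 3, 4] — missing [2].
The missing symbol must appear in both missing sets; intersection = [2].
Therefore the hidden value is 2.

Missing value = 2.


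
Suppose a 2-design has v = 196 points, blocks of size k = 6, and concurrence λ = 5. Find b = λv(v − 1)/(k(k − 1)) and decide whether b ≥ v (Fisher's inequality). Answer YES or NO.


b = λv(v − 1)/(k(k − 1)) = 5·196·195/(6·5) = 191100/30 = 6370.
Compare with v = 196: b ≥ v, so Fisher's inequality holds.

YES


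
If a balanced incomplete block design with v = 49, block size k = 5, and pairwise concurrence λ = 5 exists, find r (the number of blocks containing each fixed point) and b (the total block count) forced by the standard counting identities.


Any 2-(v, k, λ) BIBD satisfies two necessary conditions:
  (i)  Each point sits in r blocks, and counting incidences through any fixed point gives r(k − 1) = λ(v − 1), so r = λ(v − 1)/(k − 1).
  (ii) Total incidences bk = vr, so b = vr/k.
Step 1: r = λ(v − 1)/(k − 1) = 5·(49 − 1)/(5 − 1) = 5·48/4 = 240/4 = 60.
Step 2: b = vr/k = 49·60/5 = 2940/5 = 588.
Check integrality: r = 60 ∈ Z ✓, b = 588 ∈ Z ✓.
(These identities are necessary conditions: they determine r and b for any design with these parameters, but do not by themselves prove that one exists.)

r = 60, b = 588.


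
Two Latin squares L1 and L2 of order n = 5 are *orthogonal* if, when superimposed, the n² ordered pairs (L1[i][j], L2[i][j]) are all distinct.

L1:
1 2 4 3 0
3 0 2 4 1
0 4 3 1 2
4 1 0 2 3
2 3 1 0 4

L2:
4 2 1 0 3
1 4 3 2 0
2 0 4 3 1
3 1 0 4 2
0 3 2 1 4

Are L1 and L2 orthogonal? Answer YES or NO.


Form the n² = 25 superimposed pairs (L1[i][j], L2[i][j]), row by row (rows and columns indexed from 0):
row 0: (1,4) (2,2) (4,1) (3,0) (0,3)
row 1: (3,1) (0,4) (2,3) (4,2) (1,0)
row 2: (0,2) (4,0) (3,4) (1,3) (2,1)
row 3: (4,3) (1,1) (0,0) (2,4) (3,2)
row 4: (2,0) (3,3) (1,2) (0,1) (4,4)
Orthogonality requires all 25 pairs distinct.
Check by first coordinate: for each symbol s of L1, list the L2 entries in the n cells where L1 = s; they must all differ.
  L1 = 0: L2 entries (in reading order) 3, 4, 2, 0, 1 — all 5 distinct ✓
  L1 = 1: L2 entries (in reading order) 4, 0, 3, 1, 2 — all 5 distinct ✓
  L1 = 2: L2 entries (in reading order) 2, 3, 1, 4, 0 — all 5 distinct ✓
  L1 = 3: L2 entries (in reading order) 0, 1, 4, 2, 3 — all 5 distinct ✓
  L1 = 4: L2 entries (in reading order) 1, 2, 0, 3, 4 — all 5 distinct ✓
Every symbol of L1 meets every symbol of L2 exactly once, so all 25 pairs are distinct (25 of 25).
Conclusion: YES.

YES


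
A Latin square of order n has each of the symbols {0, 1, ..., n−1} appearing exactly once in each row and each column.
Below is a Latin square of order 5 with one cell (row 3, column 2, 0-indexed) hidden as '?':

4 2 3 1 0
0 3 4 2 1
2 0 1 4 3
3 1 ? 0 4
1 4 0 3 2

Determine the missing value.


Row 3 contains symbols [0, 1, 3, 4] — missing [2].
Column 2 contains symbols [0, 1, 3, 4] — missing [2].
The missing symbol must appear in both missing sets; intersection = [2].
Therefore the hidden value is 2.

Missing value = 2.


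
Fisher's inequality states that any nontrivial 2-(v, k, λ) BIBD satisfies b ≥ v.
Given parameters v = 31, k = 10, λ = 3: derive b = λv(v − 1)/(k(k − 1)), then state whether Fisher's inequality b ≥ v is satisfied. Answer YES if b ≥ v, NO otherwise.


r = λ(v − 1)/(k − 1) = 3·30/9 = 10.
b = vr/k = 31·10/10 = 31.
Fisher's inequality: b ≥ v ⇔ 31 ≥ 31? YES.

YES


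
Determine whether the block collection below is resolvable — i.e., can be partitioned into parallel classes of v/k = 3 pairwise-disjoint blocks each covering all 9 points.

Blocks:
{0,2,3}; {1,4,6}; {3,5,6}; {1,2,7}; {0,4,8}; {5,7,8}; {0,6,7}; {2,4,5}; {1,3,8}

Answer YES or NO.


v = 9, block size k = 3, number of blocks = 9.
For resolvability, blocks must partition into parallel classes of size v/k = 3.
Total blocks must therefore be a multiple of 3: 9 = 3·3 + 0 ⇒ divisible ✓.
Greedy packing gives 3 candidate class(es). Each should be a full parallel class (size 3, covers all 9 points).
  Class 1 (3 blocks): {0,2,3}; {1,4,6}; {5,7,8}. Points covered: [0, 1, 2, 3, 4, 5, 6, 7, 8].
  Class 2 (3 blocks): {3,5,6}; {1,2,7}; {0,4,8}. Points covered: [0, 1, 2, 3, 4, 5, 6, 7, 8].
  Class 3 (3 blocks): {0,6,7}; {2,4,5}; {1,3,8}. Points covered: [0, 1, 2, 3, 4, 5, 6, 7, 8].
All classes full (size 3)? YES. All classes cover every point? YES.
Resolvable? YES.

YES


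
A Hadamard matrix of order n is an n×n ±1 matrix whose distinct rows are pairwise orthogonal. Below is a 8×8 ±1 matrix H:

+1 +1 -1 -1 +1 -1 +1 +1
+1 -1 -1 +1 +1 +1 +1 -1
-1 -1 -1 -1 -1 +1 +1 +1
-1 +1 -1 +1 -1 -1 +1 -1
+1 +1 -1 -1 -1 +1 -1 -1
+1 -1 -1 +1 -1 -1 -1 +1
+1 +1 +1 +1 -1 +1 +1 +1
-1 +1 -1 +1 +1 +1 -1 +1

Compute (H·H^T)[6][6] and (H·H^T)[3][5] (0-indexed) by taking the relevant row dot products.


Row 3 of H: [-1, 1, -1, 1, -1, -1, 1, -1].
Row 5 of H: [1, -1, -1, 1, -1, -1, -1, 1].
Row 6 of H: [1, 1, 1, 1, -1, 1, 1, 1].
(H·H^T)[6][6] = Σ_j H[6][j]·H[6][j] = (1)² + (1)² + (1)² + (1)² + (-1)² + (1)² + (1)² + (1)² = 1 + 1 + 1 + 1 + 1 + 1 + 1 + 1 = 8.
(H·H^T)[3][5] = Σ_j H[3][j]·H[5][j] = (-1)·(1) + (1)·(-1) + (-1)·(-1) + (1)·(1) + (-1)·(-1) + (-1)·(-1) + (1)·(-1) + (-1)·(1) = -1 + -1 + 1 + 1 + 1 + 1 + -1 + -1 = 0.
So rows 3 and 5 are orthogonal; the diagonal entry equals n = 8.

(6,6) entry = 8; (3,5) entry = 0.


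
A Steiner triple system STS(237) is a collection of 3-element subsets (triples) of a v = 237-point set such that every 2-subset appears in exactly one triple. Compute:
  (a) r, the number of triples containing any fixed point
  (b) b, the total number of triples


An STS(v) is a 2-(v, 3, 1) BIBD: block size k = 3, λ = 1.
Replication: r(k − 1) = λ(v − 1) ⇒ r·2 = 237 − 1 = 236 ⇒ r = 118.
Block count: b = v(v − 1)/6 = 237·236/6 = 55932/6 = 9322.
(Check via bk = vr: 9322·3 = 27966 = 237·118 = 27966 ✓.)

r = 118, b = 9322.


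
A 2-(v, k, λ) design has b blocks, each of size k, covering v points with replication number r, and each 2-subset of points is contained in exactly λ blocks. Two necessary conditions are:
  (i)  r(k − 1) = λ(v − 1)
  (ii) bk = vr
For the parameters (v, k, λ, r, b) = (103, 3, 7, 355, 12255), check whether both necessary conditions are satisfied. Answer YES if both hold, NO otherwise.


Condition (i): r(k − 1) = 355·2 = 710; λ(v − 1) = 7·102 = 714. Match? NO.
Condition (ii): bk = 12255·3 = 36765; vr = 103·355 = 36565. Match? NO.
Both conditions hold? NO.

NO


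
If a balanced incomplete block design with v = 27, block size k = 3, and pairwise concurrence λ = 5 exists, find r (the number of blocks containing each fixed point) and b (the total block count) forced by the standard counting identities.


Any 2-(v, k, λ) BIBD satisfies two necessary conditions:
  (i)  Each point sits in r blocks, and counting incidences through any fixed point gives r(k − 1) = λ(v − 1), so r = λ(v − 1)/(k − 1).
  (ii) Total incidences bk = vr, so b = vr/k.
Step 1: r = λ(v − 1)/(k − 1) = 5·(27 − 1)/(3 − 1) = 5·26/2 = 130/2 = 65.
Step 2: b = vr/k = 27·65/3 = 1755/3 = 585.
Check integrality: r = 65 ∈ Z ✓, b = 585 ∈ Z ✓.
(These identities are necessary conditions: they determine r and b for any design with these parameters, but do not by themselves prove that one exists.)

r = 65, b = 585.


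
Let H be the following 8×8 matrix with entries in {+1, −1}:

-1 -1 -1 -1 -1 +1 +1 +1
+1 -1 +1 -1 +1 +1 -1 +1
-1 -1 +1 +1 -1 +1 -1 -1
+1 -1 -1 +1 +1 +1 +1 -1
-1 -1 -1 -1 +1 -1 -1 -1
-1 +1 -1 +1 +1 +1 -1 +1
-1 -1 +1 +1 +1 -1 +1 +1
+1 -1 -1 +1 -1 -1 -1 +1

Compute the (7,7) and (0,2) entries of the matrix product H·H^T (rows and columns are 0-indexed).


Row 0 of H: [-1, -1, -1, -1, -1, 1, 1, 1].
Row 2 of H: [-1, -1, 1, 1, -1, 1, -1, -1].
Row 7 of H: [1, -1, -1, 1, -1, -1, -1, 1].
(H·H^T)[7][7] = Σ_j H[7][j]·H[7][j] = (1)² + (-1)² + (-1)² + (1)² + (-1)² + (-1)² + (-1)² + (1)² = 1 + 1 + 1 + 1 + 1 + 1 + 1 + 1 = 8.
(H·H^T)[0][2] = Σ_j H[0][j]·H[2][j] = (-1)·(-1) + (-1)·(-1) + (-1)·(1) + (-1)·(1) + (-1)·(-1) + (1)·(1) + (1)·(-1) + (1)·(-1) = 1 + 1 + -1 + -1 + 1 + 1 + -1 + -1 = 0.
So rows 0 and 2 are orthogonal; the diagonal entry equals n = 8.

(7,7) entry = 8; (0,2) entry = 0.


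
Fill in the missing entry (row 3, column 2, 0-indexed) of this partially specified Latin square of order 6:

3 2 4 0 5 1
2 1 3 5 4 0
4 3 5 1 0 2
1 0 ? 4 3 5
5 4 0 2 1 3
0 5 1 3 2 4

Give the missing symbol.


Row 3 contains symbols [0, 1, 3, 4, 5] — missing [2].
Column 2 contains symbols [0, 1, 3, 4, 5] — missing [2].
The missing symbol must appear in both missing sets; intersection = [2].
Therefore the hidden value is 2.

Missing value = 2.


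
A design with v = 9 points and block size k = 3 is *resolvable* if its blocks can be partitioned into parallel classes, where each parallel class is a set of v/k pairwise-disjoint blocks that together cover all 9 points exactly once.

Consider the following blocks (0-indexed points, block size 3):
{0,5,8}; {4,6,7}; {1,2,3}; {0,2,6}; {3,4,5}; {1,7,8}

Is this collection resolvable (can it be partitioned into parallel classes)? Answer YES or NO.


v = 9, block size k = 3, number of blocks = 6.
For resolvability, blocks must partition into parallel classes of size v/k = 3.
Total blocks must therefore be a multiple of 3: 6 = 3·2 + 0 ⇒ divisible ✓.
Greedy packing gives 2 candidate class(es). Each should be a full parallel class (size 3, covers all 9 points).
  Class 1 (3 blocks): {0,5,8}; {4,6,7}; {1,2,3}. Points covered: [0, 1, 2, 3, 4, 5, 6, 7, 8].
  Class 2 (3 blocks): {0,2,6}; {3,4,5}; {1,7,8}. Points covered: [0, 1, 2, 3, 4, 5, 6, 7, 8].
All classes full (size 3)? YES. All classes cover every point? YES.
Resolvable? YES.

YES


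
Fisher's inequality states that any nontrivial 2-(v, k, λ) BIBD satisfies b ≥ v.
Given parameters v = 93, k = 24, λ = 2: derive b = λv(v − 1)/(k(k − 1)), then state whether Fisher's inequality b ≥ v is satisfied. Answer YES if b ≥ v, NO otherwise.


b = λv(v − 1)/(k(k − 1)) = 2·93·92/(24·23) = 17112/552 = 31.
Compare with v = 93: b < v, so Fisher's inequality fails.

NO


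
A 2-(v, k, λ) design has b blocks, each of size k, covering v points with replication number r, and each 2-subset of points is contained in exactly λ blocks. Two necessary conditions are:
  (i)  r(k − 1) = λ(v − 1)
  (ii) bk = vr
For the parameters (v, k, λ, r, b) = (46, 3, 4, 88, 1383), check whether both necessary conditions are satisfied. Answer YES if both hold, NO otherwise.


Condition (i): r(k − 1) = 88·2 = 176; λ(v − 1) = 4·45 = 180. Match? NO.
Condition (ii): bk = 1383·3 = 4149; vr = 46·88 = 4048. Match? NO.
Both conditions hold? NO.

NO


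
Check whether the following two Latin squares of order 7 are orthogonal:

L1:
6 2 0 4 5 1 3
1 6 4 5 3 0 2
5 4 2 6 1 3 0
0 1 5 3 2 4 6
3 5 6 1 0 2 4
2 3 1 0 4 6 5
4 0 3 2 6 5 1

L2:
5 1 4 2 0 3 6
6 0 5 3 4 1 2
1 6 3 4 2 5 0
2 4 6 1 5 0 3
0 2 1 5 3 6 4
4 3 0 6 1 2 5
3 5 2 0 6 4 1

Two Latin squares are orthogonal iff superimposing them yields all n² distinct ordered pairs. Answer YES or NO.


Form the n² = 49 superimposed pairs (L1[i][j], L2[i][j]), row by row (rows and columns indexed from 0):
row 0: (6,5) (2,1) (0,4) (4,2) (5,0) (1,3) (3,6)
row 1: (1,6) (6,0) (4,5) (5,3) (3,4) (0,1) (2,2)
row 2: (5,1) (4,6) (2,3) (6,4) (1,2) (3,5) (0,0)
row 3: (0,2) (1,4) (5,6) (3,1) (2,5) (4,0) (6,3)
row 4: (3,0) (5,2) (6,1) (1,5) (0,3) (2,6) (4,4)
row 5: (2,4) (3,3) (1,0) (0,6) (4,1) (6,2) (5,5)
row 6: (4,3) (0,5) (3,2) (2,0) (6,6) (5,4) (1,1)
Orthogonality requires all 49 pairs distinct.
Check by first coordinate: for each symbol s of L1, list the L2 entries in the n cells where L1 = s; they must all differ.
  L1 = 0: L2 entries (in reading order) 4, 1, 0, 2, 3, 6, 5 — all 7 distinct ✓
  L1 = 1: L2 entries (in reading order) 3, 6, 2, 4, 5, 0, 1 — all 7 distinct ✓
  L1 = 2: L2 entries (in reading order) 1, 2, 3, 5, 6, 4, 0 — all 7 distinct ✓
  L1 = 3: L2 entries (in reading order) 6, 4, 5, 1, 0, 3, 2 — all 7 distinct ✓
  L1 = 4: L2 entries (in reading order) 2, 5, 6, 0, 4, 1, 3 — all 7 distinct ✓
  L1 = 5: L2 entries (in reading order) 0, 3, 1, 6, 2, 5, 4 — all 7 distinct ✓
  L1 = 6: L2 entries (in reading order) 5, 0, 4, 3, 1, 2, 6 — all 7 distinct ✓
Every symbol of L1 meets every symbol of L2 exactly once, so all 49 pairs are distinct (49 of 49).
Conclusion: YES.

YES


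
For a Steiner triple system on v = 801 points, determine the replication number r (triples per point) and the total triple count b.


An STS(v) is a 2-(v, 3, 1) BIBD: block size k = 3, λ = 1.
Replication: r(k − 1) = λ(v − 1) ⇒ r·2 = 801 − 1 = 800 ⇒ r = 400.
Block count: b = v(v − 1)/6 = 801·800/6 = 640800/6 = 106800.

r = 400, b = 106800.


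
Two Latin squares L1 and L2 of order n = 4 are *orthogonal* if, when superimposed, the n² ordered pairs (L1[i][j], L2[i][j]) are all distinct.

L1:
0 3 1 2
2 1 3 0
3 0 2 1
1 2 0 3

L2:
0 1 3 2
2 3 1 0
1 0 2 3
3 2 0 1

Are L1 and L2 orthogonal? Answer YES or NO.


Form the n² = 16 superimposed pairs (L1[i][j], L2[i][j]), row by row (rows and columns indexed from 0):
row 0: (0,0) (3,1) (1,3) (2,2)
row 1: (2,2) (1,3) (3,1) (0,0)
row 2: (3,1) (0,0) (2,2) (1,3)
row 3: (1,3) (2,2) (0,0) (3,1)
Orthogonality requires all 16 pairs distinct.
But the pair (2,2) repeats: cell (0,3) has L1 = 2, L2 = 2, and cell (1,0) has L1 = 2, L2 = 2.
A repeated pair means some other pair never occurs (only 4 distinct pairs out of 16), so the squares are not orthogonal.
Conclusion: NO.

NO


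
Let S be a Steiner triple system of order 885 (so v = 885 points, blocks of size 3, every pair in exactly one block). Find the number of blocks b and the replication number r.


An STS(v) is a 2-(v, 3, 1) BIBD: block size k = 3, λ = 1.
Replication: r(k − 1) = λ(v − 1) ⇒ r·2 = 885 − 1 = 884 ⇒ r = 442.
Block count: bk = vr ⇒ b·3 = 885·442 = 391170 ⇒ b = 130390.

r = 442, b = 130390.


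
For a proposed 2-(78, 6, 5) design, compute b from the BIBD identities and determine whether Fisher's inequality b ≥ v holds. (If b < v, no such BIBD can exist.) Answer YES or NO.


r = λ(v − 1)/(k − 1) = 5·77/5 = 77.
b = vr/k = 78·77/6 = 1001.
Fisher's inequality: b ≥ v ⇔ 1001 ≥ 78? YES.

YES


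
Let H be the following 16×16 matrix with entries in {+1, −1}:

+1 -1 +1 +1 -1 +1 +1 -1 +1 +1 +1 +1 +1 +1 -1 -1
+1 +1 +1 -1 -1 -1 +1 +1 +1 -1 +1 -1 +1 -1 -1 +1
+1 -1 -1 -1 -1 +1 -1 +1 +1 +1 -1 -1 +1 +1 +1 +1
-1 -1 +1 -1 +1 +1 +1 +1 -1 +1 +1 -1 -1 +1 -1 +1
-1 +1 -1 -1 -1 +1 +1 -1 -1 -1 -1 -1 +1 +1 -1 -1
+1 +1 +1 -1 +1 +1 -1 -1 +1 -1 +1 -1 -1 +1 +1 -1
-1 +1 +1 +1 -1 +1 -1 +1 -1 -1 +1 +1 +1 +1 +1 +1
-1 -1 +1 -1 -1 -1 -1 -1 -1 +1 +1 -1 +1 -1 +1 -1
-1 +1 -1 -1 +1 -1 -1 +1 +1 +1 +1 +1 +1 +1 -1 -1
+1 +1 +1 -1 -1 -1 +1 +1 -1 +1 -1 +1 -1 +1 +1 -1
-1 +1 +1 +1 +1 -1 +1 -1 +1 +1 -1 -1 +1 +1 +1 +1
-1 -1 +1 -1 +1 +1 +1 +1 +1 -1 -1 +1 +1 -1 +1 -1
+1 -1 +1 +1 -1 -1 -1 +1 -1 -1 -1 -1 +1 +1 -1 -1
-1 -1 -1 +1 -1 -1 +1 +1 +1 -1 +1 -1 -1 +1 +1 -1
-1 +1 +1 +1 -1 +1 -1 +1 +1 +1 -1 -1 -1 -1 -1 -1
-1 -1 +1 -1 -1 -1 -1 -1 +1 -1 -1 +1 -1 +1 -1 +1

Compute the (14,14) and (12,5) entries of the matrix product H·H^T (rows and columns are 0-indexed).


Row 5 of H: [1, 1, 1, -1, 1, 1, -1, -1, 1, -1, 1, -1, -1, 1, 1, -1].
Row 12 of H: [1, -1, 1, 1, -1, -1, -1, 1, -1, -1, -1, -1, 1, 1, -1, -1].
Row 14 of H: [-1, 1, 1, 1, -1, 1, -1, 1, 1, 1, -1, -1, -1, -1, -1, -1].
(H·H^T)[14][14] = Σ_j H[14][j]·H[14][j] = (-1)² + (1)² + (1)² + (1)² + (-1)² + (1)² + (-1)² + (1)² + (1)² + (1)² + (-1)² + (-1)² + (-1)² + (-1)² + (-1)² + (-1)² = 1 + 1 + 1 + 1 + 1 + 1 + 1 + 1 + 1 + 1 + 1 + 1 + 1 + 1 + 1 + 1 = 16.
(H·H^T)[12][5] = Σ_j H[12][j]·H[5][j] = (1)·(1) + (-1)·(1) + (1)·(1) + (1)·(-1) + (-1)·(1) + (-1)·(1) + (-1)·(-1) + (1)·(-1) + (-1)·(1) + (-1)·(-1) + (-1)·(1) + (-1)·(-1) + (1)·(-1) + (1)·(1) + (-1)·(1) + (-1)·(-1) = 1 + -1 + 1 + -1 + -1 + -1 + 1 + -1 + -1 + 1 + -1 + 1 + -1 + 1 + -1 + 1 = -2.
Rows 12 and 5 are not orthogonal (dot product = -2 ≠ 0), so H is not a Hadamard matrix.

(14,14) entry = 16; (12,5) entry = -2.


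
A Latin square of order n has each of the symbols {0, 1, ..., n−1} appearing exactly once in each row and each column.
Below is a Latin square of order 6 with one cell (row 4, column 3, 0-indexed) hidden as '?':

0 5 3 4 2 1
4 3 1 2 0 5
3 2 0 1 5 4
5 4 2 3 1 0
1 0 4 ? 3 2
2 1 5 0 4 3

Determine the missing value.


Row 4 contains symbols [0, 1, 2, 3, 4] — missing [5].
Column 3 contains symbols [0, 1, 2, 3, 4] — missing [5].
The missing symbol must appear in both missing sets; intersection = [5].
Therefore the hidden value is 5.

Missing value = 5.


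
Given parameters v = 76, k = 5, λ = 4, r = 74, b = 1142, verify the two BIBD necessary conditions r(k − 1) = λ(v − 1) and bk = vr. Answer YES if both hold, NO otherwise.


Condition (i): r(k − 1) = 74·4 = 296; λ(v − 1) = 4·75 = 300. Match? NO.
Condition (ii): bk = 1142·5 = 5710; vr = 76·74 = 5624. Match? NO.
Both conditions hold? NO.

NO


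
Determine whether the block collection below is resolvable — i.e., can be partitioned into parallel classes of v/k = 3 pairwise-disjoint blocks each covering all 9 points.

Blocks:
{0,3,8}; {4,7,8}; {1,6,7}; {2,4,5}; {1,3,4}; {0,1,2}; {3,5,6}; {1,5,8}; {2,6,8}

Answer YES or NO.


v = 9, block size k = 3, number of blocks = 9.
For resolvability, blocks must partition into parallel classes of size v/k = 3.
Total blocks must therefore be a multiple of 3: 9 = 3·3 + 0 ⇒ divisible ✓.
Consider block {1,3,4}. The only other block(s) in the collection disjoint from it are {2,6,8} — just 1 block(s). Any parallel class containing {1,3,4} would need 2 other blocks each disjoint from it, so no parallel class of size 3 can contain {1,3,4}.
Since every block must belong to some parallel class in a resolution, the collection cannot be partitioned into parallel classes.
Resolvable? NO.

NO


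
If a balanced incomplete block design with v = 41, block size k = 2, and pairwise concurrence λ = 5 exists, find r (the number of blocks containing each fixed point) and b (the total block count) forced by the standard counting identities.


Any 2-(v, k, λ) BIBD satisfies two necessary conditions:
  (i)  Each point sits in r blocks, and counting incidences through any fixed point gives r(k − 1) = λ(v − 1), so r = λ(v − 1)/(k − 1).
  (ii) Total incidences bk = vr, so b = vr/k.
Step 1: r = λ(v − 1)/(k − 1) = 5·(41 − 1)/(2 − 1) = 5·40/1 = 200/1 = 200.
Step 2: b = vr/k = 41·200/2 = 8200/2 = 4100.
Check integrality: r = 200 ∈ Z ✓, b = 4100 ∈ Z ✓.
(These identities are necessary conditions: they determine r and b for any design with these parameters, but do not by themselves prove that one exists.)

r = 200, b = 4100.


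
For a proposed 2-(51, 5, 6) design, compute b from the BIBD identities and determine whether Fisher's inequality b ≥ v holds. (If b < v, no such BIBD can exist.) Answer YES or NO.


b = λv(v − 1)/(k(k − 1)) = 6·51·50/(5·4) = 15300/20 = 765.
Compare with v = 51: b ≥ v, so Fisher's inequality holds.

YES


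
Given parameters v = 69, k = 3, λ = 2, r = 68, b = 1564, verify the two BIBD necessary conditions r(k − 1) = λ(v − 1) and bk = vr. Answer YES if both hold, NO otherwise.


Condition (i): r(k − 1) = 68·2 = 136; λ(v − 1) = 2·68 = 136. Match? YES.
Condition (ii): bk = 1564·3 = 4692; vr = 69·68 = 4692. Match? YES.
Both conditions hold? YES.

YES


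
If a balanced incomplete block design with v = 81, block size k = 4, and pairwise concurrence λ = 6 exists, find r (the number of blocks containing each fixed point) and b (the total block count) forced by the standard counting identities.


Any 2-(v, k, λ) BIBD satisfies two necessary conditions:
  (i)  Each point sits in r blocks, and counting incidences through any fixed point gives r(k − 1) = λ(v − 1), so r = λ(v − 1)/(k − 1).
  (ii) Total incidences bk = vr, so b = vr/k.
Step 1: r = λ(v − 1)/(k − 1) = 6·(81 − 1)/(4 − 1) = 6·80/3 = 480/3 = 160.
Step 2: b = vr/k = 81·160/4 = 12960/4 = 3240.
Check integrality: r = 160 ∈ Z ✓, b = 3240 ∈ Z ✓.
(These identities are necessary conditions: they determine r and b for any design with these parameters, but do not by themselves prove that one exists.)

r = 160, b = 3240.


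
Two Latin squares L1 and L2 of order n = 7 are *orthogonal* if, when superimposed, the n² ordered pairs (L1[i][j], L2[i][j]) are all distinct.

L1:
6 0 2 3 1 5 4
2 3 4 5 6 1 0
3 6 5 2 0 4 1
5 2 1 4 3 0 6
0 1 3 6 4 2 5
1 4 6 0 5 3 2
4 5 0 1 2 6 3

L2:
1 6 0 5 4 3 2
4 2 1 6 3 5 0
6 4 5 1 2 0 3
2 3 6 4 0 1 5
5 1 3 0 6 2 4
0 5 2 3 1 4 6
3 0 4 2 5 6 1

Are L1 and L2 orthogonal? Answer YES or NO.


Form the n² = 49 superimposed pairs (L1[i][j], L2[i][j]), row by row (rows and columns indexed from 0):
row 0: (6,1) (0,6) (2,0) (3,5) (1,4) (5,3) (4,2)
row 1: (2,4) (3,2) (4,1) (5,6) (6,3) (1,5) (0,0)
row 2: (3,6) (6,4) (5,5) (2,1) (0,2) (4,0) (1,3)
row 3: (5,2) (2,3) (1,6) (4,4) (3,0) (0,1) (6,5)
row 4: (0,5) (1,1) (3,3) (6,0) (4,6) (2,2) (5,4)
row 5: (1,0) (4,5) (6,2) (0,3) (5,1) (3,4) (2,6)
row 6: (4,3) (5,0) (0,4) (1,2) (2,5) (6,6) (3,1)
Orthogonality requires all 49 pairs distinct.
Check by first coordinate: for each symbol s of L1, list the L2 entries in the n cells where L1 = s; they must all differ.
  L1 = 0: L2 entries (in reading order) 6, 0, 2, 1, 5, 3, 4 — all 7 distinct ✓
  L1 = 1: L2 entries (in reading order) 4, 5, 3, 6, 1, 0, 2 — all 7 distinct ✓
  L1 = 2: L2 entries (in reading order) 0, 4, 1, 3, 2, 6, 5 — all 7 distinct ✓
  L1 = 3: L2 entries (in reading order) 5, 2, 6, 0, 3, 4, 1 — all 7 distinct ✓
  L1 = 4: L2 entries (in reading order) 2, 1, 0, 4, 6, 5, 3 — all 7 distinct ✓
  L1 = 5: L2 entries (in reading order) 3, 6, 5, 2, 4, 1, 0 — all 7 distinct ✓
  L1 = 6: L2 entries (in reading order) 1, 3, 4, 5, 0, 2, 6 — all 7 distinct ✓
Every symbol of L1 meets every symbol of L2 exactly once, so all 49 pairs are distinct (49 of 49).
Conclusion: YES.

YES


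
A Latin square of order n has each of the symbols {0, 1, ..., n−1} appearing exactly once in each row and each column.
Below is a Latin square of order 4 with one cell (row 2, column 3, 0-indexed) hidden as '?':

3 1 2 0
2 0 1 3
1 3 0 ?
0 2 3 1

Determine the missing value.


Row 2 contains symbols [0, 1, 3] — missing [2].
Column 3 contains symbols [0, 1, 3] — missing [2].
The missing symbol must appear in both missing sets; intersection = [2].
Therefore the hidden value is 2.

Missing value = 2.


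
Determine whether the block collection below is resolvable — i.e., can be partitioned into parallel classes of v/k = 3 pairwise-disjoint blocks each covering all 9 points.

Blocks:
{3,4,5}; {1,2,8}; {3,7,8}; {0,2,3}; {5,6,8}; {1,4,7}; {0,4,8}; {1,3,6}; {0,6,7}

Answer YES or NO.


v = 9, block size k = 3, number of blocks = 9.
For resolvability, blocks must partition into parallel classes of size v/k = 3.
Total blocks must therefore be a multiple of 3: 9 = 3·3 + 0 ⇒ divisible ✓.
Consider block {3,7,8}. It intersects every other block in the collection, so no parallel class of size 3 can contain it.
Since every block must belong to some parallel class in a resolution, the collection cannot be partitioned into parallel classes.
Resolvable? NO.

NO


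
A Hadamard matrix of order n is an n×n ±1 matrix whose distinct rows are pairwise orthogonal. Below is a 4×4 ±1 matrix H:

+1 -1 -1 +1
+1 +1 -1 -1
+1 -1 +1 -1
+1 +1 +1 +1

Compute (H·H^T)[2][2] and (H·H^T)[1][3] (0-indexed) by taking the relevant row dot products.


Row 1 of H: [1, 1, -1, -1].
Row 2 of H: [1, -1, 1, -1].
Row 3 of H: [1, 1, 1, 1].
(H·H^T)[2][2] = Σ_j H[2][j]·H[2][j] = (1)² + (-1)² + (1)² + (-1)² = 1 + 1 + 1 + 1 = 4.
(H·H^T)[1][3] = Σ_j H[1][j]·H[3][j] = (1)·(1) + (1)·(1) + (-1)·(1) + (-1)·(1) = 1 + 1 + -1 + -1 = 0.
So rows 1 and 3 are orthogonal; the diagonal entry equals n = 4.

(2,2) entry = 4; (1,3) entry = 0.


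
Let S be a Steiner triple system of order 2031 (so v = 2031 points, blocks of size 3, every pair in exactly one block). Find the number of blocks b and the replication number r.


An STS(v) is a 2-(v, 3, 1) BIBD: block size k = 3, λ = 1.
Replication: r(k − 1) = λ(v − 1) ⇒ r·2 = 2031 − 1 = 2030 ⇒ r = 1015.
Block count: bk = vr ⇒ b·3 = 2031·1015 = 2061465 ⇒ b = 687155.

r = 1015, b = 687155.


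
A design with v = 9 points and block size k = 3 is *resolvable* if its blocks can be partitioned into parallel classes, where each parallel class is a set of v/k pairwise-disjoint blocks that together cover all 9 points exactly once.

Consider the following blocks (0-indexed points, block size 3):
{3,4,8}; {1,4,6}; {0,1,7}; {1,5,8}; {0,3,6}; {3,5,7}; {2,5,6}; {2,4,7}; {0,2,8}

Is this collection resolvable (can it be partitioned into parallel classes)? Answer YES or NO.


v = 9, block size k = 3, number of blocks = 9.
For resolvability, blocks must partition into parallel classes of size v/k = 3.
Total blocks must therefore be a multiple of 3: 9 = 3·3 + 0 ⇒ divisible ✓.
Greedy packing gives 3 candidate class(es). Each should be a full parallel class (size 3, covers all 9 points).
  Class 1 (3 blocks): {3,4,8}; {0,1,7}; {2,5,6}. Points covered: [0, 1, 2, 3, 4, 5, 6, 7, 8].
  Class 2 (3 blocks): {1,4,6}; {3,5,7}; {0,2,8}. Points covered: [0, 1, 2, 3, 4, 5, 6, 7, 8].
  Class 3 (3 blocks): {1,5,8}; {0,3,6}; {2,4,7}. Points covered: [0, 1, 2, 3, 4, 5, 6, 7, 8].
All classes full (size 3)? YES. All classes cover every point? YES.
Resolvable? YES.

YES


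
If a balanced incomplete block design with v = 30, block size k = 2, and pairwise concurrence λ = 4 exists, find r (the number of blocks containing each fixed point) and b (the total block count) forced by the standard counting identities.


Any 2-(v, k, λ) BIBD satisfies two necessary conditions:
  (i)  Each point sits in r blocks, and counting incidences through any fixed point gives r(k − 1) = λ(v − 1), so r = λ(v − 1)/(k − 1).
  (ii) Total incidences bk = vr, so b = vr/k.
Step 1: r = λ(v − 1)/(k − 1) = 4·(30 − 1)/(2 − 1) = 4·29/1 = 116/1 = 116.
Step 2: b = vr/k = 30·116/2 = 3480/2 = 1740.
Check integrality: r = 116 ∈ Z ✓, b = 1740 ∈ Z ✓.
(These identities are necessary conditions: they determine r and b for any design with these parameters, but do not by themselves prove that one exists.)

r = 116, b = 1740.


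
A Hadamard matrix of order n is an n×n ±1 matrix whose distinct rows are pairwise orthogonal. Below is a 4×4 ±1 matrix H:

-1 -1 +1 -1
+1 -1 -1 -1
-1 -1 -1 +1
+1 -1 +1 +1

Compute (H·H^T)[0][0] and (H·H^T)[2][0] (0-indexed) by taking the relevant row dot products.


Row 0 of H: [-1, -1, 1, -1].
Row 2 of H: [-1, -1, -1, 1].
(H·H^T)[0][0] = Σ_j H[0][j]·H[0][j] = (-1)² + (-1)² + (1)² + (-1)² = 1 + 1 + 1 + 1 = 4.
(H·H^T)[2][0] = Σ_j H[2][j]·H[0][j] = (-1)·(-1) + (-1)·(-1) + (-1)·(1) + (1)·(-1) = 1 + 1 + -1 + -1 = 0.
So rows 2 and 0 are orthogonal; the diagonal entry equals n = 4.

(0,0) entry = 4; (2,0) entry = 0.


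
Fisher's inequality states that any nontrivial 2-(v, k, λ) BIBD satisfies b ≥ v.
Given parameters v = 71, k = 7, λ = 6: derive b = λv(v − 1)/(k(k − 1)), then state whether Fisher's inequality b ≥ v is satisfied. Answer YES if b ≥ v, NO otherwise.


r = λ(v − 1)/(k − 1) = 6·70/6 = 70.
b = vr/k = 71·70/7 = 710.
Fisher's inequality: b ≥ v ⇔ 710 ≥ 71? YES.

YES


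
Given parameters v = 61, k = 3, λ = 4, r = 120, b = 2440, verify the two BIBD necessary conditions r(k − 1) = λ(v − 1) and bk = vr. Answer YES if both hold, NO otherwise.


Condition (i): r(k − 1) = 120·2 = 240; λ(v − 1) = 4·60 = 240. Match? YES.
Condition (ii): bk = 2440·3 = 7320; vr = 61·120 = 7320. Match? YES.
Both conditions hold? YES.

YES


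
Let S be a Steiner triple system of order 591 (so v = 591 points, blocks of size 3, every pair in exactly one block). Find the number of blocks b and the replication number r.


An STS(v) is a 2-(v, 3, 1) BIBD: block size k = 3, λ = 1.
Replication: r(k − 1) = λ(v − 1) ⇒ r·2 = 591 − 1 = 590 ⇒ r = 295.
Block count: bk = vr ⇒ b·3 = 591·295 = 174345 ⇒ b = 58115.

r = 295, b = 58115.


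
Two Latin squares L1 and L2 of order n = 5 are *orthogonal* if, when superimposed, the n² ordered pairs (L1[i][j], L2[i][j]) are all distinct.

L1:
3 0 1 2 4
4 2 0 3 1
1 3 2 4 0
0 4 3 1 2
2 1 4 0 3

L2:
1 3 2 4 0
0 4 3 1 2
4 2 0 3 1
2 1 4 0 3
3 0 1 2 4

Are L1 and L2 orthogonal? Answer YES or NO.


Form the n² = 25 superimposed pairs (L1[i][j], L2[i][j]), row by row (rows and columns indexed from 0):
row 0: (3,1) (0,3) (1,2) (2,4) (4,0)
row 1: (4,0) (2,4) (0,3) (3,1) (1,2)
row 2: (1,4) (3,2) (2,0) (4,3) (0,1)
row 3: (0,2) (4,1) (3,4) (1,0) (2,3)
row 4: (2,3) (1,0) (4,1) (0,2) (3,4)
Orthogonality requires all 25 pairs distinct.
But the pair (4,0) repeats: cell (0,4) has L1 = 4, L2 = 0, and cell (1,0) has L1 = 4, L2 = 0.
A repeated pair means some other pair never occurs (only 15 distinct pairs out of 25), so the squares are not orthogonal.
Conclusion: NO.

NO


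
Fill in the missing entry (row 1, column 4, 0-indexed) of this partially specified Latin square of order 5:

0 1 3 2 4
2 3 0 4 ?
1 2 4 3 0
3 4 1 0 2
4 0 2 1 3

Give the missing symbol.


Row 1 contains symbols [0, 2, 3, 4] — missing [1].
Column 4 contains symbols [0, 2, 3, 4] — missing [1].
The missing symbol must appear in both missing sets; intersection = [1].
Therefore the hidden value is 1.

Missing value = 1.


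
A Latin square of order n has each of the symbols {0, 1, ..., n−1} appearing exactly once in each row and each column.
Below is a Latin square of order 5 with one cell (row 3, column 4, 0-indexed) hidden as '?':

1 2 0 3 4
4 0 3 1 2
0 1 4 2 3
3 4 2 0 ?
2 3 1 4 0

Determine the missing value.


Row 3 contains symbols [0, 2, 3, 4] — missing [1].
Column 4 contains symbols [0, 2, 3, 4] — missing [1].
The missing symbol must appear in both missing sets; intersection = [1].
Therefore the hidden value is 1.

Missing value = 1.


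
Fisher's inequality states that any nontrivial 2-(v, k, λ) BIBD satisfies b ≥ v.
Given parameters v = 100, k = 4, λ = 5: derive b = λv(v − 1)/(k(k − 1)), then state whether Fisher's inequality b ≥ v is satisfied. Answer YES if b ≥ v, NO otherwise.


b = λv(v − 1)/(k(k − 1)) = 5·100·99/(4·3) = 49500/12 = 4125.
Compare with v = 100: b ≥ v, so Fisher's inequality holds.

YES


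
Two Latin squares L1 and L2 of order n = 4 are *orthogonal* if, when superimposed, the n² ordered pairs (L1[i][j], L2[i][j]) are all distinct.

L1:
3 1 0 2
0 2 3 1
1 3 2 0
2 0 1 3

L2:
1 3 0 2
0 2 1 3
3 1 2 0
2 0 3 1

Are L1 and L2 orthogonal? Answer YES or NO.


Form the n² = 16 superimposed pairs (L1[i][j], L2[i][j]), row by row (rows and columns indexed from 0):
row 0: (3,1) (1,3) (0,0) (2,2)
row 1: (0,0) (2,2) (3,1) (1,3)
row 2: (1,3) (3,1) (2,2) (0,0)
row 3: (2,2) (0,0) (1,3) (3,1)
Orthogonality requires all 16 pairs distinct.
But the pair (0,0) repeats: cell (0,2) has L1 = 0, L2 = 0, and cell (1,0) has L1 = 0, L2 = 0.
A repeated pair means some other pair never occurs (only 4 distinct pairs out of 16), so the squares are not orthogonal.
Conclusion: NO.

NO
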